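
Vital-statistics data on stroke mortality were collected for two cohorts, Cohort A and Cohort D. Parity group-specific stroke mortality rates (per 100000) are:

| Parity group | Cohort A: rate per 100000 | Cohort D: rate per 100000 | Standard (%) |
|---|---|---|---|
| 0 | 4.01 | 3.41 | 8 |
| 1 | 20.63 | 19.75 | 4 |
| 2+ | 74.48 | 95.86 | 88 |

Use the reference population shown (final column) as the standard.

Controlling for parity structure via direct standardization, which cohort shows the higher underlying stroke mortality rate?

Standard weights: 0.08, 0.04, 0.88.
Cohort A: 0.0800×4.01 + 0.0400×20.63 + 0.8800×74.48 = 66.6884 per 100000.
Cohort D: 0.0800×3.41 + 0.0400×19.75 + 0.8800×95.86 = 85.4196 per 100000.

Cohort D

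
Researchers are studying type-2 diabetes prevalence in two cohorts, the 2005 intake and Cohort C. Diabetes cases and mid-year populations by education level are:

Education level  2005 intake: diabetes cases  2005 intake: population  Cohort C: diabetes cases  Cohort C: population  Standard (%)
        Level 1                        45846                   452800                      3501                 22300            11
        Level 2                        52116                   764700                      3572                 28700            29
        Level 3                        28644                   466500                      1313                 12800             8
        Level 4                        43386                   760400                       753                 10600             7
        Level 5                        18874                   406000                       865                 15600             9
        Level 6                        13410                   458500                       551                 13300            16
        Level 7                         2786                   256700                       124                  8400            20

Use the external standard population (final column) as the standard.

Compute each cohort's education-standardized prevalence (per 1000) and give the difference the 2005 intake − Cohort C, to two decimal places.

-30.27

Education-specific rates per 1000 for the 2005 intake: 101.250, 68.152, 61.402, 57.057, 46.488, 29.248, 10.853.
For Cohort C: 156.996, 124.460, 102.578, 71.038, 55.449, 41.429, 14.762.
Standard weights: 0.11, 0.29, 0.08, 0.07, 0.09, 0.16, 0.20.
The 2005 intake: 0.1100×101.250 + 0.2900×68.152 + 0.0800×61.402 + 0.0700×57.057 + 0.0900×46.488 + 0.1600×29.248 + 0.2000×10.853 = 50.8419 per 1000.
Cohort C: 0.1100×156.996 + 0.2900×124.460 + 0.0800×102.578 + 0.0700×71.038 + 0.0900×55.449 + 0.1600×41.429 + 0.2000×14.762 = 81.1131 per 1000.
Difference = 50.8419 − 81.1131 = -30.2712.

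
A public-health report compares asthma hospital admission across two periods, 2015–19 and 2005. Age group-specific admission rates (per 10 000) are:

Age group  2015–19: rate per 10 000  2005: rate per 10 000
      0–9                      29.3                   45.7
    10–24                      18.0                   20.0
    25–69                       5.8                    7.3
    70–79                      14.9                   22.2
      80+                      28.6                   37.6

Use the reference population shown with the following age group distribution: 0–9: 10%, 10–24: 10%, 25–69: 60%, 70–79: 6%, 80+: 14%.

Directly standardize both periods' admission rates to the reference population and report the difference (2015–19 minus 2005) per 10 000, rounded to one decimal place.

-4.4

Standard weights: 0.10, 0.10, 0.60, 0.06, 0.14.
2015–19: 0.1000×29.3 + 0.1000×18.0 + 0.6000×5.8 + 0.0600×14.9 + 0.1400×28.6 = 13.1080 per 10 000.
2005: 0.1000×45.7 + 0.1000×20.0 + 0.6000×7.3 + 0.0600×22.2 + 0.1400×37.6 = 17.5460 per 10 000.
Difference = 13.1080 − 17.5460 = -4.4380.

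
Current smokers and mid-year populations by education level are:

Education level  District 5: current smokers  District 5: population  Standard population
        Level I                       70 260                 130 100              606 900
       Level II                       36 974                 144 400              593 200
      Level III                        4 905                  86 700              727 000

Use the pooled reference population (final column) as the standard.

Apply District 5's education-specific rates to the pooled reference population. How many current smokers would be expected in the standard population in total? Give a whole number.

Education-specific rates per 1 000 for District 5: 540.046, 256.053, 56.574.
Expected current smokers = Σ (standard pop × education-specific rate ÷ 1 000)
= 606 900×540.046/1 000 + 593 200×256.053/1 000 + 727 000×56.574/1 000
= 327753.99 + 151890.42 + 41129.58 = 520774.00.

520774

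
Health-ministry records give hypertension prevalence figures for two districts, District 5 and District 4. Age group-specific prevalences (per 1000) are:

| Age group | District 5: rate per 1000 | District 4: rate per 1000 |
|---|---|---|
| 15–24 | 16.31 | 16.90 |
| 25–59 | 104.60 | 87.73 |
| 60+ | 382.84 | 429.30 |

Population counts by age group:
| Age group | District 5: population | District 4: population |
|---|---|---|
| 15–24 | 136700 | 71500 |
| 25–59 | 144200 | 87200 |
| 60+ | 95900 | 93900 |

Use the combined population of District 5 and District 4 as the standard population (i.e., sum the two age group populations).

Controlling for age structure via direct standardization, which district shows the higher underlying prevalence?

District 4

Combined standard total = 629400; weights = 0.3308, 0.3677, 0.3016.
District 5: 0.3308×16.31 + 0.3677×104.60 + 0.3016×382.84 = 159.2997 per 1000.
District 4: 0.3308×16.90 + 0.3677×87.73 + 0.3016×429.30 = 167.3029 per 1000.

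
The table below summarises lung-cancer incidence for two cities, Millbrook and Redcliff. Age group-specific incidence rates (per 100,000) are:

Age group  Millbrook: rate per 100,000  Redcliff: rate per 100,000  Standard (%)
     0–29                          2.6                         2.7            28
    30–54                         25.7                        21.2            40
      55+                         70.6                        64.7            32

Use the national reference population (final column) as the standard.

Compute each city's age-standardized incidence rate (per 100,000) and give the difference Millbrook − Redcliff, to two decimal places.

3.66

Standard weights: 0.28, 0.40, 0.32.
Millbrook: 0.2800×2.6 + 0.4000×25.7 + 0.3200×70.6 = 33.6000 per 100,000.
Redcliff: 0.2800×2.7 + 0.4000×21.2 + 0.3200×64.7 = 29.9400 per 100,000.
Difference = 33.6000 − 29.9400 = 3.6600.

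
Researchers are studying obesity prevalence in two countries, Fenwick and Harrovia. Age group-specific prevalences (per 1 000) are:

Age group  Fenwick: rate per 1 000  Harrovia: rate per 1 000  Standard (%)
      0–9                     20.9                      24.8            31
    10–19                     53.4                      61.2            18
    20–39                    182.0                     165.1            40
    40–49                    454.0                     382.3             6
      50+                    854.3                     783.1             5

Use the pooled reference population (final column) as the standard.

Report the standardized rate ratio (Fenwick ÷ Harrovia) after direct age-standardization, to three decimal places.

1.082

Standard weights: 0.31, 0.18, 0.40, 0.06, 0.05.
Fenwick: 0.3100×20.9 + 0.1800×53.4 + 0.4000×182.0 + 0.0600×454.0 + 0.0500×854.3 = 158.8460 per 1 000.
Harrovia: 0.3100×24.8 + 0.1800×61.2 + 0.4000×165.1 + 0.0600×382.3 + 0.0500×783.1 = 146.8370 per 1 000.
Ratio = 158.8460 ÷ 146.8370 = 1.08178.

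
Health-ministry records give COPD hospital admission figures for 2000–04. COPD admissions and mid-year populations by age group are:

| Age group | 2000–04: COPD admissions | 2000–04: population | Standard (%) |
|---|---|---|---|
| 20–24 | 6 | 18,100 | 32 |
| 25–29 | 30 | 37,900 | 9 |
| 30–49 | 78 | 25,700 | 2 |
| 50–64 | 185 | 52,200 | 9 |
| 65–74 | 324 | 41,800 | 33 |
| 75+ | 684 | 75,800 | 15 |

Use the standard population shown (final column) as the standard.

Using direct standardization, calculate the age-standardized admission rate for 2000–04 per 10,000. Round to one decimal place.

44.7

Age-specific rates per 10,000 for 2000–04: 3.31, 7.92, 30.35, 35.44, 77.51, 90.24.
Standard weights: 0.32, 0.09, 0.02, 0.09, 0.33, 0.15.
Standardized rate: 0.3200×3.31 + 0.0900×7.92 + 0.0200×30.35 + 0.0900×35.44 + 0.3300×77.51 + 0.1500×90.24 = 44.6844 per 10,000.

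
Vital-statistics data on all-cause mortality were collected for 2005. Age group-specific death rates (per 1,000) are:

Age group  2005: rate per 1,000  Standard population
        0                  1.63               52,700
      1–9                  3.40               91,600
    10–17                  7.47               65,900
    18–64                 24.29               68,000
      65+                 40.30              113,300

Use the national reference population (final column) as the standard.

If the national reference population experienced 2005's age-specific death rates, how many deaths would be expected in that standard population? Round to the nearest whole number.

Expected deaths = Σ (standard pop × age-specific rate ÷ 1,000)
= 52,700×1.63/1,000 + 91,600×3.40/1,000 + 65,900×7.47/1,000 + 68,000×24.29/1,000 + 113,300×40.30/1,000
= 85.90 + 311.44 + 492.27 + 1651.72 + 4565.99 = 7107.32.

7107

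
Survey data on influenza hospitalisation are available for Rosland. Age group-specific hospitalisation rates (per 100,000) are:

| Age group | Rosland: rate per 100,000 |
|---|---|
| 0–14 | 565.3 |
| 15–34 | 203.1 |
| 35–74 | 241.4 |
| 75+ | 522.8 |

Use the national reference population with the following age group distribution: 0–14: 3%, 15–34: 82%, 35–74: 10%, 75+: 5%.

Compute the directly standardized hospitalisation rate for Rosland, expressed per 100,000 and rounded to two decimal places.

Standard weights: 0.03, 0.82, 0.10, 0.05.
Standardized rate: 0.0300×565.3 + 0.8200×203.1 + 0.1000×241.4 + 0.0500×522.8 = 233.7810 per 100,000.

233.78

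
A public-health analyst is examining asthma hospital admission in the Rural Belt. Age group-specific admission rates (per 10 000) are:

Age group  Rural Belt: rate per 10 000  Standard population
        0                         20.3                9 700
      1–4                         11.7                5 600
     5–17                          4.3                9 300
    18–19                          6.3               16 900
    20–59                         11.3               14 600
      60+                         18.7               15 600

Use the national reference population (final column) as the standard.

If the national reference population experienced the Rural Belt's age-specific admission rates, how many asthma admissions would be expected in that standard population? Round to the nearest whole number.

87

Expected asthma admissions = Σ (standard pop × age-specific rate ÷ 10 000)
= 9 700×20.3/10 000 + 5 600×11.7/10 000 + 9 300×4.3/10 000 + 16 900×6.3/10 000 + 14 600×11.3/10 000 + 15 600×18.7/10 000
= 19.69 + 6.55 + 4.00 + 10.65 + 16.50 + 29.17 = 86.56.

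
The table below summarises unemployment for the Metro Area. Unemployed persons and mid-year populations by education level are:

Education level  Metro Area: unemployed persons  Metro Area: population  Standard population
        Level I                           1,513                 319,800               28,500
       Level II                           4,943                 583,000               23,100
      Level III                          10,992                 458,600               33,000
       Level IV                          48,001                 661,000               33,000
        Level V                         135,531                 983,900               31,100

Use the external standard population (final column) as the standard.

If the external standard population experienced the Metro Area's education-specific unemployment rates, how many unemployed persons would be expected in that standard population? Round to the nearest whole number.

7802

Education-specific rates per 1,000 for the Metro Area: 4.731, 8.479, 23.969, 72.619, 137.749.
Expected unemployed persons = Σ (standard pop × education-specific rate ÷ 1,000)
= 28,500×4.731/1,000 + 23,100×8.479/1,000 + 33,000×23.969/1,000 + 33,000×72.619/1,000 + 31,100×137.749/1,000
= 134.84 + 195.85 + 790.96 + 2396.42 + 4283.99 = 7802.06.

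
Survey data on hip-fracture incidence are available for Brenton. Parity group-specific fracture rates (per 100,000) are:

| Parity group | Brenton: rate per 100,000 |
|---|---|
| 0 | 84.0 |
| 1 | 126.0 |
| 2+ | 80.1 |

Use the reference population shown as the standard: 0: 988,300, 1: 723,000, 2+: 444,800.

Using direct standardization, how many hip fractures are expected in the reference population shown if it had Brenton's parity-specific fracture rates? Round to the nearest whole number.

2097

Expected hip fractures = Σ (standard pop × parity-specific rate ÷ 100,000)
= 988,300×84.0/100,000 + 723,000×126.0/100,000 + 444,800×80.1/100,000
= 830.17 + 910.98 + 356.28 = 2097.44.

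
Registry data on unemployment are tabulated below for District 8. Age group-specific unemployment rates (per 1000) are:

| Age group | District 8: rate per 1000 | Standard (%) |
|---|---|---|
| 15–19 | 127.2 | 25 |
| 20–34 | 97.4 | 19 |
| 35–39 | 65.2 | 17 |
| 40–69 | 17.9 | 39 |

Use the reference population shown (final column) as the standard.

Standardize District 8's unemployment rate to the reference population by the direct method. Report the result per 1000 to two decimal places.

68.37

Standard weights: 0.25, 0.19, 0.17, 0.39.
Standardized rate: 0.2500×127.2 + 0.1900×97.4 + 0.1700×65.2 + 0.3900×17.9 = 68.3710 per 1000.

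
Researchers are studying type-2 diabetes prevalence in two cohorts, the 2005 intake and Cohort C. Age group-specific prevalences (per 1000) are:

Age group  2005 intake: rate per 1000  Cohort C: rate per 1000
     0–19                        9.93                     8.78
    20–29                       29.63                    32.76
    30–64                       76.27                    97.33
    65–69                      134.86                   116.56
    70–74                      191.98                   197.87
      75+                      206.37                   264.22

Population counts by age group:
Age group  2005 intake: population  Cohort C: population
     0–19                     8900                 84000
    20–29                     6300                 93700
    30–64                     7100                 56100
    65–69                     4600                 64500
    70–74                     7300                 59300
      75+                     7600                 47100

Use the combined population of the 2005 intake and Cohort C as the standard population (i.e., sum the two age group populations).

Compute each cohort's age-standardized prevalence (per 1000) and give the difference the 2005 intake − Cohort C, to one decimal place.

Combined standard total = 446500; weights = 0.2081, 0.2240, 0.1415, 0.1548, 0.1492, 0.1225.
The 2005 intake: 0.2081×9.93 + 0.2240×29.63 + 0.1415×76.27 + 0.1548×134.86 + 0.1492×191.98 + 0.1225×206.37 = 94.2864 per 1000.
Cohort C: 0.2081×8.78 + 0.2240×32.76 + 0.1415×97.33 + 0.1548×116.56 + 0.1492×197.87 + 0.1225×264.22 = 102.8627 per 1000.
Difference = 94.2864 − 102.8627 = -8.5763.

-8.6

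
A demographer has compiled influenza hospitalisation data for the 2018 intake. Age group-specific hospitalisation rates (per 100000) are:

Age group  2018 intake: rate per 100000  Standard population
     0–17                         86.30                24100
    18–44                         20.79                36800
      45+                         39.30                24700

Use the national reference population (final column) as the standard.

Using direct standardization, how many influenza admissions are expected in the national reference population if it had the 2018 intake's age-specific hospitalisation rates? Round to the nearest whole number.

38

Expected influenza admissions = Σ (standard pop × age-specific rate ÷ 100000)
= 24100×86.30/100000 + 36800×20.79/100000 + 24700×39.30/100000
= 20.80 + 7.65 + 9.71 = 38.16.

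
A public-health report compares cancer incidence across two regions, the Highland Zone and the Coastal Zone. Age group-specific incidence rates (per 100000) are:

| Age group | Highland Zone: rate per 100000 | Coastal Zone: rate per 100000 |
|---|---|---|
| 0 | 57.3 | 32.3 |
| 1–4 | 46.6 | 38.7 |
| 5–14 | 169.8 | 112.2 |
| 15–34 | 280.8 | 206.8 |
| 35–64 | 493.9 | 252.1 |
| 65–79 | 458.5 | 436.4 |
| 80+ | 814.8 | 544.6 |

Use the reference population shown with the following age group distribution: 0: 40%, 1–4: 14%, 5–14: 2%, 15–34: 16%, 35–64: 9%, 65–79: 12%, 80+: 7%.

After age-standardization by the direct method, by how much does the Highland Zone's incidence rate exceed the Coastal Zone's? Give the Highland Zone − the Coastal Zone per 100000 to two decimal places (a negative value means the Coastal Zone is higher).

67.43

Standard weights: 0.40, 0.14, 0.02, 0.16, 0.09, 0.12, 0.07.
The Highland Zone: 0.4000×57.3 + 0.1400×46.6 + 0.0200×169.8 + 0.1600×280.8 + 0.0900×493.9 + 0.1200×458.5 + 0.0700×814.8 = 234.2750 per 100000.
The Coastal Zone: 0.4000×32.3 + 0.1400×38.7 + 0.0200×112.2 + 0.1600×206.8 + 0.0900×252.1 + 0.1200×436.4 + 0.0700×544.6 = 166.8490 per 100000.
Difference = 234.2750 − 166.8490 = 67.4260.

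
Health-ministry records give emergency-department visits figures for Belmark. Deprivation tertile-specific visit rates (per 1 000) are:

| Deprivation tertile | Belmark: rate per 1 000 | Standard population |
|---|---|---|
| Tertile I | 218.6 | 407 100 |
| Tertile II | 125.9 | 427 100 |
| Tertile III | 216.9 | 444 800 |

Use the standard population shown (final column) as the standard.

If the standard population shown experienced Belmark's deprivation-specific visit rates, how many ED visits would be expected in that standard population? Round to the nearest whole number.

Expected ED visits = Σ (standard pop × deprivation-specific rate ÷ 1 000)
= 407 100×218.6/1 000 + 427 100×125.9/1 000 + 444 800×216.9/1 000
= 88992.06 + 53771.89 + 96477.12 = 239241.07.

239241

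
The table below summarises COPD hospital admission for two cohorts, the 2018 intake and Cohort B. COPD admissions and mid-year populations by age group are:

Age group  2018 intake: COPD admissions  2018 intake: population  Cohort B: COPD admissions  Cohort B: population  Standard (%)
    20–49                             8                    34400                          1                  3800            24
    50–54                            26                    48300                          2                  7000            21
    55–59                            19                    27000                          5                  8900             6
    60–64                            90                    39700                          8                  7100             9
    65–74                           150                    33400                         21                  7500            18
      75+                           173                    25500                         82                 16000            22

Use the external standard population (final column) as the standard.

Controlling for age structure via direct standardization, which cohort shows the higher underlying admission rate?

2018 intake

Age-specific rates per 10000 for the 2018 intake: 2.33, 5.38, 7.04, 22.67, 44.91, 67.84.
For Cohort B: 2.63, 2.86, 5.62, 11.27, 28.00, 51.25.
Standard weights: 0.24, 0.21, 0.06, 0.09, 0.18, 0.22.
The 2018 intake: 0.2400×2.33 + 0.2100×5.38 + 0.0600×7.04 + 0.0900×22.67 + 0.1800×44.91 + 0.2200×67.84 = 27.1604 per 10000.
Cohort B: 0.2400×2.63 + 0.2100×2.86 + 0.0600×5.62 + 0.0900×11.27 + 0.1800×28.00 + 0.2200×51.25 = 18.8977 per 10000.
The crude rates (22.37 vs 23.66) would put Cohort B higher, but that reflects its age composition; once standardized to a common age structure, the 2018 intake has the higher underlying rate.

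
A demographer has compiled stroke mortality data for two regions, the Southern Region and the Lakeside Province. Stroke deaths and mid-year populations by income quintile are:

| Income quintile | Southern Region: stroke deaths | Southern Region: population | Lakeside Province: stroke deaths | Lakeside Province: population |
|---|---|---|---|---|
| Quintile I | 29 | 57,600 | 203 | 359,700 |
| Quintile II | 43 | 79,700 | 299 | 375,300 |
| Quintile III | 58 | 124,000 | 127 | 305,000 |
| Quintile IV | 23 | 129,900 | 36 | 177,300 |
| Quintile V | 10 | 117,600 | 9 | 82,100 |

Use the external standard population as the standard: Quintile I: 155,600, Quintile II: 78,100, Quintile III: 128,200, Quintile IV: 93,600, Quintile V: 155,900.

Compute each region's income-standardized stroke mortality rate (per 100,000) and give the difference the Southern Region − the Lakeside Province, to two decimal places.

Income-specific rates per 100,000 for the Southern Region: 50.35, 53.95, 46.77, 17.71, 8.50.
For the Lakeside Province: 56.44, 79.67, 41.64, 20.30, 10.96.
Standard total = 611,400; weights = 0.2545, 0.1277, 0.2097, 0.1531, 0.2550.
The Southern Region: 0.2545×50.35 + 0.1277×53.95 + 0.2097×46.77 + 0.1531×17.71 + 0.2550×8.50 = 34.3917 per 100,000.
The Lakeside Province: 0.2545×56.44 + 0.1277×79.67 + 0.2097×41.64 + 0.1531×20.30 + 0.2550×10.96 = 39.1745 per 100,000.
Difference = 34.3917 − 39.1745 = -4.7828.

-4.78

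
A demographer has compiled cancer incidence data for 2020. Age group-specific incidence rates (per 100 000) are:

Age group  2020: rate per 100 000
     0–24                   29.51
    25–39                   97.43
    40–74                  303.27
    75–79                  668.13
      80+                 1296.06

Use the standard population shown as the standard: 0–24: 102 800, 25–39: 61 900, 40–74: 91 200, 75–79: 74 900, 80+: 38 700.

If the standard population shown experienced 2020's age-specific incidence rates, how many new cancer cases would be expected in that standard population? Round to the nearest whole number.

1369

Expected new cancer cases = Σ (standard pop × age-specific rate ÷ 100 000)
= 102 800×29.51/100 000 + 61 900×97.43/100 000 + 91 200×303.27/100 000 + 74 900×668.13/100 000 + 38 700×1296.06/100 000
= 30.34 + 60.31 + 276.58 + 500.43 + 501.58 = 1369.23.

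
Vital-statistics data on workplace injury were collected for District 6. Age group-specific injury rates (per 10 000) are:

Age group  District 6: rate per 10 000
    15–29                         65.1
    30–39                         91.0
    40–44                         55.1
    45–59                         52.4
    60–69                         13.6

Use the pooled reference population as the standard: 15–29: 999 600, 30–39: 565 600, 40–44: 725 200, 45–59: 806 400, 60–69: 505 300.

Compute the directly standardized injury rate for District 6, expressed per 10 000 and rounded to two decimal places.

Standard total = 3 602 100; weights = 0.2775, 0.1570, 0.2013, 0.2239, 0.1403.
Standardized rate: 0.2775×65.1 + 0.1570×91.0 + 0.2013×55.1 + 0.2239×52.4 + 0.1403×13.6 = 57.0860 per 10 000.

57.09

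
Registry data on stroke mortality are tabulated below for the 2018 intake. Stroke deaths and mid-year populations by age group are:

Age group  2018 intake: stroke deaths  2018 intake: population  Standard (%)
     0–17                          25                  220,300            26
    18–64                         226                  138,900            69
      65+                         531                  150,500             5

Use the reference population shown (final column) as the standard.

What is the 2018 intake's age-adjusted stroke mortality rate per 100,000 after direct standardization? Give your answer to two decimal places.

Age-specific rates per 100,000 for the 2018 intake: 11.35, 162.71, 352.82.
Standard weights: 0.26, 0.69, 0.05.
Standardized rate: 0.2600×11.35 + 0.6900×162.71 + 0.0500×352.82 = 132.8595 per 100,000.

132.86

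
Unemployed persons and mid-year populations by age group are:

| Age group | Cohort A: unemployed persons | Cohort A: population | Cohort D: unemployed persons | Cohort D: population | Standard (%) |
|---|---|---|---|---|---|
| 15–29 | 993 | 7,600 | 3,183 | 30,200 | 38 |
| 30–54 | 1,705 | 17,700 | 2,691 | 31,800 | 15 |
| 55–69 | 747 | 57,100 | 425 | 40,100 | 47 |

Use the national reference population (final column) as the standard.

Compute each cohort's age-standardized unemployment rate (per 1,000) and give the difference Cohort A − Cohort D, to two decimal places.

Age-specific rates per 1,000 for Cohort A: 130.658, 96.328, 13.082.
For Cohort D: 105.397, 84.623, 10.599.
Standard weights: 0.38, 0.15, 0.47.
Cohort A: 0.3800×130.658 + 0.1500×96.328 + 0.4700×13.082 = 70.2478 per 1,000.
Cohort D: 0.3800×105.397 + 0.1500×84.623 + 0.4700×10.599 = 57.7257 per 1,000.
Difference = 70.2478 − 57.7257 = 12.5222.

12.52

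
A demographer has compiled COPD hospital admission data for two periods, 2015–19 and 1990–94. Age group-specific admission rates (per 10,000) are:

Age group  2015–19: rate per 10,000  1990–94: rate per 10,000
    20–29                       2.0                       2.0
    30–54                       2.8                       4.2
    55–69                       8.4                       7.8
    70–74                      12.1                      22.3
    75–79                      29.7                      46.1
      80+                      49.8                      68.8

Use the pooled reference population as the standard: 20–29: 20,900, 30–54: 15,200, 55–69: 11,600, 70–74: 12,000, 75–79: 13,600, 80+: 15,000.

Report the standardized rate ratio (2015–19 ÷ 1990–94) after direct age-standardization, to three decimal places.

Standard total = 88,300; weights = 0.2367, 0.1721, 0.1314, 0.1359, 0.1540, 0.1699.
2015–19: 0.2367×2.0 + 0.1721×2.8 + 0.1314×8.4 + 0.1359×12.1 + 0.1540×29.7 + 0.1699×49.8 = 16.7375 per 10,000.
1990–94: 0.2367×2.0 + 0.1721×4.2 + 0.1314×7.8 + 0.1359×22.3 + 0.1540×46.1 + 0.1699×68.8 = 24.0394 per 10,000.
Ratio = 16.7375 ÷ 24.0394 = 0.69625.

0.696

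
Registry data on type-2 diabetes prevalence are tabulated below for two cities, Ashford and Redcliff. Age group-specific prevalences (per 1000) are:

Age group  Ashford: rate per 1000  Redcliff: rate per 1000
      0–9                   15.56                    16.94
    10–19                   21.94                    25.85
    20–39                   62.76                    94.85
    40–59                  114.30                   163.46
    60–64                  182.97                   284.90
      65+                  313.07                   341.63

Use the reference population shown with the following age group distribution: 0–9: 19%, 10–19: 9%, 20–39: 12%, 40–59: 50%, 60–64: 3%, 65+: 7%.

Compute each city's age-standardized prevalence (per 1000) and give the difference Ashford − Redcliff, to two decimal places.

Standard weights: 0.19, 0.09, 0.12, 0.50, 0.03, 0.07.
Ashford: 0.1900×15.56 + 0.0900×21.94 + 0.1200×62.76 + 0.5000×114.30 + 0.0300×182.97 + 0.0700×313.07 = 97.0162 per 1000.
Redcliff: 0.1900×16.94 + 0.0900×25.85 + 0.1200×94.85 + 0.5000×163.46 + 0.0300×284.90 + 0.0700×341.63 = 131.1182 per 1000.
Difference = 97.0162 − 131.1182 = -34.1020.

-34.10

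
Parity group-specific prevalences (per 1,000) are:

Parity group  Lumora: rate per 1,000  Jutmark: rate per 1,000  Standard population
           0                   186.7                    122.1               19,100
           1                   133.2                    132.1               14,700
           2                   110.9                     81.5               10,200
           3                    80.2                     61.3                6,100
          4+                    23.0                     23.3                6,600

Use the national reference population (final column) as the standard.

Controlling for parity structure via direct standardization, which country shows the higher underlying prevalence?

Standard total = 56,700; weights = 0.3369, 0.2593, 0.1799, 0.1076, 0.1164.
Lumora: 0.3369×186.7 + 0.2593×133.2 + 0.1799×110.9 + 0.1076×80.2 + 0.1164×23.0 = 128.6810 per 1,000.
Jutmark: 0.3369×122.1 + 0.2593×132.1 + 0.1799×81.5 + 0.1076×61.3 + 0.1164×23.3 = 99.3473 per 1,000.

Lumora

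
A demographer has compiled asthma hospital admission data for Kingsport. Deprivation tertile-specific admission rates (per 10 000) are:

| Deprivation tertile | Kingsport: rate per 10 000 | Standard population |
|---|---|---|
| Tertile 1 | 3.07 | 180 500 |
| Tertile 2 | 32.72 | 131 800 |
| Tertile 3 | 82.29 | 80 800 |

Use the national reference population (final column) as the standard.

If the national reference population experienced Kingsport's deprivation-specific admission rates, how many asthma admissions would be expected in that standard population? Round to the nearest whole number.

1152

Expected asthma admissions = Σ (standard pop × deprivation-specific rate ÷ 10 000)
= 180 500×3.07/10 000 + 131 800×32.72/10 000 + 80 800×82.29/10 000
= 55.41 + 431.25 + 664.90 = 1151.57.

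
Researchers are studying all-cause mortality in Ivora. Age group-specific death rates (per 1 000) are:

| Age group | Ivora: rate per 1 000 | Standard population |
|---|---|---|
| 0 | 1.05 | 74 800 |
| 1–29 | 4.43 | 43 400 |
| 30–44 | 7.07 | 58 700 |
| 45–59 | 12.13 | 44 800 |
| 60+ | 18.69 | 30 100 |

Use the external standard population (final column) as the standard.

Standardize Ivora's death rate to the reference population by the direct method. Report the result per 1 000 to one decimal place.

Standard total = 251 800; weights = 0.2971, 0.1724, 0.2331, 0.1779, 0.1195.
Standardized rate: 0.2971×1.05 + 0.1724×4.43 + 0.2331×7.07 + 0.1779×12.13 + 0.1195×18.69 = 7.1160 per 1 000.

7.1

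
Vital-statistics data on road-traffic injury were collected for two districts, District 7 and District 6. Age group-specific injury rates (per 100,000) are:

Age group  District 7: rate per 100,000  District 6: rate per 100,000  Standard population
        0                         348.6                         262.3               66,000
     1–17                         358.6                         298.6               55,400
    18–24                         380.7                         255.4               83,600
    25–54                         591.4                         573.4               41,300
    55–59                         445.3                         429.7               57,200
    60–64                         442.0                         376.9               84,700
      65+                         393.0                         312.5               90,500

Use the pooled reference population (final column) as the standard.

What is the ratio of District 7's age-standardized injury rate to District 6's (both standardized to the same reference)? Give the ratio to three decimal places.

Standard total = 478,700; weights = 0.1379, 0.1157, 0.1746, 0.0863, 0.1195, 0.1769, 0.1891.
District 7: 0.1379×348.6 + 0.1157×358.6 + 0.1746×380.7 + 0.0863×591.4 + 0.1195×445.3 + 0.1769×442.0 + 0.1891×393.0 = 412.7855 per 100,000.
District 6: 0.1379×262.3 + 0.1157×298.6 + 0.1746×255.4 + 0.0863×573.4 + 0.1195×429.7 + 0.1769×376.9 + 0.1891×312.5 = 341.9065 per 100,000.
Ratio = 412.7855 ÷ 341.9065 = 1.20731.

1.207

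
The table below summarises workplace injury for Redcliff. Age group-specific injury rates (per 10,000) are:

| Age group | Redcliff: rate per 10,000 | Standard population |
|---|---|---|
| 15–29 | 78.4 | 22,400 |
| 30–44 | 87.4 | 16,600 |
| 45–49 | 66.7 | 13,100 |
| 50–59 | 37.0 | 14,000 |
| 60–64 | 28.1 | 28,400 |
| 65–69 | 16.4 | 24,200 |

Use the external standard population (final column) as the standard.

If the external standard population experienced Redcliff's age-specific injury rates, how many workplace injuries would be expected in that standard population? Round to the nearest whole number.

Expected workplace injuries = Σ (standard pop × age-specific rate ÷ 10,000)
= 22,400×78.4/10,000 + 16,600×87.4/10,000 + 13,100×66.7/10,000 + 14,000×37.0/10,000 + 28,400×28.1/10,000 + 24,200×16.4/10,000
= 175.62 + 145.08 + 87.38 + 51.80 + 79.80 + 39.69 = 579.37.

579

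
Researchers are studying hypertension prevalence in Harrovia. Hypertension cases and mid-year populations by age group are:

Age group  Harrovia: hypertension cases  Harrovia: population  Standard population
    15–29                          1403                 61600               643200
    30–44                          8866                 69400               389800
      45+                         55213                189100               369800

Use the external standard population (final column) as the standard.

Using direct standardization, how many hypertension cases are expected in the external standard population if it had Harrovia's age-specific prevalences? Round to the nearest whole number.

172421

Age-specific rates per 1000 for Harrovia: 22.776, 127.752, 291.978.
Expected hypertension cases = Σ (standard pop × age-specific rate ÷ 1000)
= 643200×22.776/1000 + 389800×127.752/1000 + 369800×291.978/1000
= 14649.51 + 49797.79 + 107973.39 = 172420.69.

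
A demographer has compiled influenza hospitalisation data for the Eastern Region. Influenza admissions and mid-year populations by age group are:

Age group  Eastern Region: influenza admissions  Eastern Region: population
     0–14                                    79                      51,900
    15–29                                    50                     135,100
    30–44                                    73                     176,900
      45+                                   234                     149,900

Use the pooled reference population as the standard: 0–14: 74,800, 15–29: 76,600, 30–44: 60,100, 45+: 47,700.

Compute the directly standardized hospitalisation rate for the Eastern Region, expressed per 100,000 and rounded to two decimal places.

93.16

Age-specific rates per 100,000 for the Eastern Region: 152.22, 37.01, 41.27, 156.10.
Standard total = 259,200; weights = 0.2886, 0.2955, 0.2319, 0.1840.
Standardized rate: 0.2886×152.22 + 0.2955×37.01 + 0.2319×41.27 + 0.1840×156.10 = 93.1595 per 100,000.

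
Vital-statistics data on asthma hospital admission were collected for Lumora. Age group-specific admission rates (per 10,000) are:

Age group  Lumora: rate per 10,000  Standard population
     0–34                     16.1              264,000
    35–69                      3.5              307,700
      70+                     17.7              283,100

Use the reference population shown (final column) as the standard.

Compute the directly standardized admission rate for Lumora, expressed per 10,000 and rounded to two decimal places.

12.09

Standard total = 854,800; weights = 0.3088, 0.3600, 0.3312.
Standardized rate: 0.3088×16.1 + 0.3600×3.5 + 0.3312×17.7 = 12.0943 per 10,000.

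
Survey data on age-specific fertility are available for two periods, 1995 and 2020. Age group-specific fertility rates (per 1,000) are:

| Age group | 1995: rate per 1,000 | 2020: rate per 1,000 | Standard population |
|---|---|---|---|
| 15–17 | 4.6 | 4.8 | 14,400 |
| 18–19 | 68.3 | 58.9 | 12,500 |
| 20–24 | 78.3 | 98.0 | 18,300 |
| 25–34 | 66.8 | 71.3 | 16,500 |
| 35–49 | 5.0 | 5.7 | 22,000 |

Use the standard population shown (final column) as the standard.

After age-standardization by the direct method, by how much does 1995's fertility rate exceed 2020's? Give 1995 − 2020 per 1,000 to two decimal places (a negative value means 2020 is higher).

Standard total = 83,700; weights = 0.1720, 0.1493, 0.2186, 0.1971, 0.2628.
1995: 0.1720×4.6 + 0.1493×68.3 + 0.2186×78.3 + 0.1971×66.8 + 0.2628×5.0 = 42.5935 per 1,000.
2020: 0.1720×4.8 + 0.1493×58.9 + 0.2186×98.0 + 0.1971×71.3 + 0.2628×5.7 = 46.6024 per 1,000.
Difference = 42.5935 − 46.6024 = -4.0088.

-4.01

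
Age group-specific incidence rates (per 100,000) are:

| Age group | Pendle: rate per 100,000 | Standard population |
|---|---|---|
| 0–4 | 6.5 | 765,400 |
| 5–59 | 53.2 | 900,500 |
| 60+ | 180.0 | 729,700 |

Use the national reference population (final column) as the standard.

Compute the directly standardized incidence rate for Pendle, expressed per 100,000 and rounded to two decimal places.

76.90

Standard total = 2,395,600; weights = 0.3195, 0.3759, 0.3046.
Standardized rate: 0.3195×6.5 + 0.3759×53.2 + 0.3046×180.0 = 76.9025 per 100,000.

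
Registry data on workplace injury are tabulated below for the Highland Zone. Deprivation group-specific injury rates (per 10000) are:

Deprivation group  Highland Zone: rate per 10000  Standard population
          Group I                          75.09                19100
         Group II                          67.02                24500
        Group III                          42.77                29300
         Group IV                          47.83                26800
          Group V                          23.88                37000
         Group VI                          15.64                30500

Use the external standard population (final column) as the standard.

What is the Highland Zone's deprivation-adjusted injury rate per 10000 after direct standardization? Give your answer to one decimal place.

41.7

Standard total = 167200; weights = 0.1142, 0.1465, 0.1752, 0.1603, 0.2213, 0.1824.
Standardized rate: 0.1142×75.09 + 0.1465×67.02 + 0.1752×42.77 + 0.1603×47.83 + 0.2213×23.88 + 0.1824×15.64 = 41.6973 per 10000.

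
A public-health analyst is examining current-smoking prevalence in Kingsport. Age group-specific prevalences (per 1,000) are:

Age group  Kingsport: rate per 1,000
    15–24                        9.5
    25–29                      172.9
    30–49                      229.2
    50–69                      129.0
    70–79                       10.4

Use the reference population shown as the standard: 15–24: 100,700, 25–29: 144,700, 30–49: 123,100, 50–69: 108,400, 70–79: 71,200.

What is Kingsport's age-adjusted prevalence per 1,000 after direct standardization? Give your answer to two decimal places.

Standard total = 548,100; weights = 0.1837, 0.2640, 0.2246, 0.1978, 0.1299.
Standardized rate: 0.1837×9.5 + 0.2640×172.9 + 0.2246×229.2 + 0.1978×129.0 + 0.1299×10.4 = 125.7323 per 1,000.

125.73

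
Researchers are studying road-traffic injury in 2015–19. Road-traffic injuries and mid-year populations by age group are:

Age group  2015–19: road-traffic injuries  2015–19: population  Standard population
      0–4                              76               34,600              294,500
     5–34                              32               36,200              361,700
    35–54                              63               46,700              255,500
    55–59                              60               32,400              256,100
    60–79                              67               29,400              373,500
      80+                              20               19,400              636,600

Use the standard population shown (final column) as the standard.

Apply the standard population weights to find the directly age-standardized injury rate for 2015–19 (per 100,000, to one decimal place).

151.2

Age-specific rates per 100,000 for 2015–19: 219.65, 88.40, 134.90, 185.19, 227.89, 103.09.
Standard total = 2,177,900; weights = 0.1352, 0.1661, 0.1173, 0.1176, 0.1715, 0.2923.
Standardized rate: 0.1352×219.65 + 0.1661×88.40 + 0.1173×134.90 + 0.1176×185.19 + 0.1715×227.89 + 0.2923×103.09 = 151.2013 per 100,000.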